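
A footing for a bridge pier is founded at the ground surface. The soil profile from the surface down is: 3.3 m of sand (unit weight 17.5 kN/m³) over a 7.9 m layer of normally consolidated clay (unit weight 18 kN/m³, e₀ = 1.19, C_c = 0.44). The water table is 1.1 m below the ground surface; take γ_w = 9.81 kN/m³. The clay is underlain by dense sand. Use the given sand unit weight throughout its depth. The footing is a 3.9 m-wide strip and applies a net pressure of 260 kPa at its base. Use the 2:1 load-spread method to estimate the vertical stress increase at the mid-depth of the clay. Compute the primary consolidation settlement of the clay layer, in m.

S_c ≈ 0.582 m

Mid-depth of clay below the ground surface: z = 3.3 + 7.9/2 = 7.25 m.
Total vertical stress at mid-clay: σ_v = 17.5×3.3 + 18×3.95 = 128.85 kPa.
Pore pressure: u = 9.81×(7.25 − 1.1) = 60.332 kPa.
Initial effective stress: σ'_0 = σ_v − u = 128.85 − 60.332 = 68.518 kPa.
Stress increase at mid-clay by the 2:1 spreading method:
Δσ = qB/(B+z) = 260×3.9/(3.9+7.25) = 90.942 kPa
Final effective stress: σ'_f = σ'_0 + Δσ = 68.518 + 90.942 = 159.46 kPa.
Normally consolidated clay, so the full stress increment lies on the virgin compression line:
S_c = C_c·H/(1+e₀)·log₁₀(σ'_f/σ'_0) = 0.44×7.9/(1+1.19)×log₁₀(159.46/68.518)
    = 1.5872 × 0.36685 = 0.5823 m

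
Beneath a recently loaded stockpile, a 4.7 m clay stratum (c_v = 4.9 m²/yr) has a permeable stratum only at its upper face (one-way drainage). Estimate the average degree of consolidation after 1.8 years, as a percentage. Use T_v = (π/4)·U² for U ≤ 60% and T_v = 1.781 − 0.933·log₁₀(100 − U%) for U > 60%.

Drainage path length: H_d = H = 4.7 m (single drainage).
T_v = c_v·t/H_d² = 4.9×1.8/4.7² = 0.39928.
T_v = 0.39928 corresponds to the U > 60% branch:
U = 1 − 10^((1.781 − T_v)/0.933)/100 = 0.6973

U ≈ 69.7 %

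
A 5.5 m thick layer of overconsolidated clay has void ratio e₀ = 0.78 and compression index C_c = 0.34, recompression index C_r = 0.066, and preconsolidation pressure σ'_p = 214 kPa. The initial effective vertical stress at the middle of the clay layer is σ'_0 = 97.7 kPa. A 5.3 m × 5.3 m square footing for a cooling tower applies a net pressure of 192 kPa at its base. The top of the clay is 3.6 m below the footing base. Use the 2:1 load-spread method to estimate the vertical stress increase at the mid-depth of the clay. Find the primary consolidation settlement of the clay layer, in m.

Mid-depth of clay below the footing base: z = 3.6 + 5.5/2 = 6.35 m.
Stress increase at mid-clay by the 2:1 spreading method:
Δσ = qBL/((B+z)(L+z)) = 192×5.3×5.3/((5.3+6.35)(5.3+6.35)) = 39.738 kPa
Final effective stress: σ'_f = 97.7 + 39.738 = 137.44 kPa.
σ'_f = 137.44 ≤ σ'_p = 214 kPa, so the clay remains overconsolidated and only the recompression index applies:
S_c = C_r·H/(1+e₀)·log₁₀(σ'_f/σ'_0) = 0.066×5.5/1.78×log₁₀(137.44/97.7)
    = 0.20393 × 0.14822 = 0.03023 m

S_c ≈ 0.0302 m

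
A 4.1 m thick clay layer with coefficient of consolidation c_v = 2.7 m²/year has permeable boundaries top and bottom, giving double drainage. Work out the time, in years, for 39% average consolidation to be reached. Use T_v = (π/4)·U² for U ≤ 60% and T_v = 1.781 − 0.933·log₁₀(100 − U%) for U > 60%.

t ≈ 0.186 years

Drainage path length: H_d = H/2 = 2.05 m (double drainage).
U ≤ 60%: T_v = (π/4)·U² = (π/4)×0.39² = 0.11946.
t = T_v·H_d²/c_v = 0.11946×2.05²/2.7 = 0.1859 years.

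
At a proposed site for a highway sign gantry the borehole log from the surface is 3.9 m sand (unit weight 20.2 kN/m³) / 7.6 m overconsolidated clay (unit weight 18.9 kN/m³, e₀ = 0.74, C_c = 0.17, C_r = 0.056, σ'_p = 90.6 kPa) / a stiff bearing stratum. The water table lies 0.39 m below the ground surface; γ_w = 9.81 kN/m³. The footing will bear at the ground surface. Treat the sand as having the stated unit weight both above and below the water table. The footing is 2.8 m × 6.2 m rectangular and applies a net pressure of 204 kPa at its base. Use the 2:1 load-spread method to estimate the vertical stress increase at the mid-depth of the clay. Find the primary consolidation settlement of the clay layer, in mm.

S_c ≈ 56.5 mm

Mid-depth of clay below the ground surface: z = 3.9 + 7.6/2 = 7.7 m.
Total vertical stress at mid-clay: σ_v = 20.2×3.9 + 18.9×3.8 = 150.6 kPa.
Pore pressure: u = 9.81×(7.7 − 0.39) = 71.711 kPa.
Initial effective stress: σ'_0 = σ_v − u = 150.6 − 71.711 = 78.889 kPa.
Stress increase at mid-clay by the 2:1 spreading method:
Δσ = qBL/((B+z)(L+z)) = 204×2.8×6.2/((2.8+7.7)(6.2+7.7)) = 24.265 kPa
Final effective stress: σ'_f = 78.889 + 24.265 = 103.15 kPa.
σ'_f = 103.15 > σ'_p = 90.6 kPa, so the stress path crosses the preconsolidation pressure — recompression up to σ'_p, then virgin compression beyond:
S_c = H/(1+e₀)·[C_r·log₁₀(σ'_p/σ'_0) + C_c·log₁₀(σ'_f/σ'_p)]
    = 7.6/1.74 × [0.056×log₁₀(90.6/78.889) + 0.17×log₁₀(103.15/90.6)]
    = 4.3678 × [0.0033663 + 0.009578] = 0.05654 m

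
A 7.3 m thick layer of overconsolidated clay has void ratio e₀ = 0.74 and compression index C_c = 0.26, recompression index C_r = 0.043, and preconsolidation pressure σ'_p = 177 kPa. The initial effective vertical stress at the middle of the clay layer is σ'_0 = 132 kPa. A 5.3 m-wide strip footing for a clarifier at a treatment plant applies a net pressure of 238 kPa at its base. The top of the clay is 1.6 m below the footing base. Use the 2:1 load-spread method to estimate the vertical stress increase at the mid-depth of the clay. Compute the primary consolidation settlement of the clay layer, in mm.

Mid-depth of clay below the footing base: z = 1.6 + 7.3/2 = 5.25 m.
Stress increase at mid-clay by the 2:1 spreading method:
Δσ = qB/(B+z) = 238×5.3/(5.3+5.25) = 119.56 kPa
Final effective stress: σ'_f = 132 + 119.56 = 251.56 kPa.
σ'_f = 251.56 > σ'_p = 177 kPa, so the stress path crosses the preconsolidation pressure — recompression up to σ'_p, then virgin compression beyond:
S_c = H/(1+e₀)·[C_r·log₁₀(σ'_p/σ'_0) + C_c·log₁₀(σ'_f/σ'_p)]
    = 7.3/1.74 × [0.043×log₁₀(177/132) + 0.26×log₁₀(251.56/177)]
    = 4.1954 × [0.0054782 + 0.039694] = 0.1895 m

S_c ≈ 190 mm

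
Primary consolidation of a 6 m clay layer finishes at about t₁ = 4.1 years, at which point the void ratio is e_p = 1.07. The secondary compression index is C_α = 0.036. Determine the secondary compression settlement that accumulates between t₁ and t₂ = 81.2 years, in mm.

S_s ≈ 135 mm

Secondary compression: S_s = C_α·H/(1+e_p)·log₁₀(t₂/t₁)
S_s = 0.036×6/(1+1.07)×log₁₀(81.2/4.1)
    = 0.1043 × 1.297 = 0.1353 m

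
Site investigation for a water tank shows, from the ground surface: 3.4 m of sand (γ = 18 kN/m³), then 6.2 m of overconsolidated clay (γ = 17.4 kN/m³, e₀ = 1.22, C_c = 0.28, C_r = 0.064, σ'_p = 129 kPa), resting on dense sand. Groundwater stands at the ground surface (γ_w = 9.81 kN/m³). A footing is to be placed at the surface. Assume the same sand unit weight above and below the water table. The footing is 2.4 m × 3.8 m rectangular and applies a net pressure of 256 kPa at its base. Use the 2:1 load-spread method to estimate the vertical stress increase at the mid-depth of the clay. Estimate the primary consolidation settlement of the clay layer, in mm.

S_c ≈ 31.3 mm

Mid-depth of clay below the ground surface: z = 3.4 + 6.2/2 = 6.5 m.
Total vertical stress at mid-clay: σ_v = 18×3.4 + 17.4×3.1 = 115.14 kPa.
Pore pressure: u = 9.81×(6.5 − 0) = 63.765 kPa.
Initial effective stress: σ'_0 = σ_v − u = 115.14 − 63.765 = 51.375 kPa.
Stress increase at mid-clay by the 2:1 spreading method:
Δσ = qBL/((B+z)(L+z)) = 256×2.4×3.8/((2.4+6.5)(3.8+6.5)) = 25.469 kPa
Final effective stress: σ'_f = 51.375 + 25.469 = 76.844 kPa.
σ'_f = 76.844 ≤ σ'_p = 129 kPa, so the clay remains overconsolidated and only the recompression index applies:
S_c = C_r·H/(1+e₀)·log₁₀(σ'_f/σ'_0) = 0.064×6.2/2.22×log₁₀(76.844/51.375)
    = 0.17874 × 0.17486 = 0.03125 m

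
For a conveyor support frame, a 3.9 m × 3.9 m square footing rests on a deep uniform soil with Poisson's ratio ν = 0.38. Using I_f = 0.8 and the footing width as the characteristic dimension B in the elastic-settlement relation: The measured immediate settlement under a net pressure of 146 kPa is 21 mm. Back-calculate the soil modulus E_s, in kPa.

E_s ≈ 18600 kPa

S_e = q·B·(1−ν²)/E_s · I_f  ⇒  E_s = q·B·(1−ν²)·I_f / S_e.
E_s = 146 × 3.9 × 0.8556 × 0.8 / 0.021 = 18560 kPa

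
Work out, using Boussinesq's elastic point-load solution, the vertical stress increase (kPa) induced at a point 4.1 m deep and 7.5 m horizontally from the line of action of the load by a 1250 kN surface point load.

Boussinesq vertical stress below a point load on an elastic half-space:
Δσ_z = 3P/(2πz²) · [1 + (r/z)²]^(−5/2)
r/z = 7.5/4.1 = 1.8293; [1+(r/z)²]^(−5/2) = 0.025393.
Δσ_z = 3×1250/(2π×4.1²) × 0.025393 = 35.505 × 0.025393 = 0.9016 kPa

Δσ_z ≈ 0.902 kPa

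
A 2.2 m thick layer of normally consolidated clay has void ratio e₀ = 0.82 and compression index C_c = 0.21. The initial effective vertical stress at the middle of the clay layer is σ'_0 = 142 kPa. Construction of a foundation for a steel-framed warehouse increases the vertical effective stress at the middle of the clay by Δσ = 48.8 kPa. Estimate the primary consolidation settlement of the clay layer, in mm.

Final effective stress: σ'_f = σ'_0 + Δσ = 142 + 48.8 = 190.8 kPa.
Normally consolidated clay, so the full stress increment lies on the virgin compression line:
S_c = C_c·H/(1+e₀)·log₁₀(σ'_f/σ'_0) = 0.21×2.2/(1+0.82)×log₁₀(190.8/142)
    = 0.25385 × 0.12829 = 0.03257 m

S_c ≈ 32.6 mm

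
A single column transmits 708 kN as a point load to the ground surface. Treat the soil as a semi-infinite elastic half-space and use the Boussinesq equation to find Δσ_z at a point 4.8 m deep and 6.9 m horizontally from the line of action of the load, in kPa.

Δσ_z ≈ 0.891 kPa

Boussinesq vertical stress below a point load on an elastic half-space:
Δσ_z = 3P/(2πz²) · [1 + (r/z)²]^(−5/2)
r/z = 6.9/4.8 = 1.4375; [1+(r/z)²]^(−5/2) = 0.060733.
Δσ_z = 3×708/(2π×4.8²) × 0.060733 = 14.672 × 0.060733 = 0.8911 kPa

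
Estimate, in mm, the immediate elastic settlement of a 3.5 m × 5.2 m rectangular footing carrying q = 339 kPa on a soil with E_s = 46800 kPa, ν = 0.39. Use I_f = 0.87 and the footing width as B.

S_e ≈ 18.7 mm

Immediate (elastic) settlement: S_e = q·B·(1−ν²)/E_s · I_f.
S_e = 339 × 3.5 × (1 − 0.39²) / 46800 × 0.87
    = 339 × 3.5 × 0.8479 / 46800 × 0.87
    = 0.0187 m = 18.7 mm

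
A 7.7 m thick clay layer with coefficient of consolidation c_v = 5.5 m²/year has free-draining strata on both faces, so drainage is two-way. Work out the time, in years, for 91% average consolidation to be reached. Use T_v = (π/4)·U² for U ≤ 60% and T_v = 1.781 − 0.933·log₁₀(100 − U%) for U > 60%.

t ≈ 2.4 years

Drainage path length: H_d = H/2 = 3.85 m (double drainage).
U > 60%: T_v = 1.781 − 0.933·log₁₀(100 − 91) = 0.89069.
t = T_v·H_d²/c_v = 0.89069×3.85²/5.5 = 2.4 years.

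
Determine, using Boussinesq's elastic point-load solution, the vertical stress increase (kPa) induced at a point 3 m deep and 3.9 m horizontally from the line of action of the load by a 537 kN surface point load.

Boussinesq vertical stress below a point load on an elastic half-space:
Δσ_z = 3P/(2πz²) · [1 + (r/z)²]^(−5/2)
r/z = 3.9/3 = 1.3; [1+(r/z)²]^(−5/2) = 0.08426.
Δσ_z = 3×537/(2π×3²) × 0.08426 = 28.489 × 0.08426 = 2.4 kPa

Δσ_z ≈ 2.4 kPa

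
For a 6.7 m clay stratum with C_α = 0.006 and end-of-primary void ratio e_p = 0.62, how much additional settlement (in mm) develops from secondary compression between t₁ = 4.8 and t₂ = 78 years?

Secondary compression: S_s = C_α·H/(1+e_p)·log₁₀(t₂/t₁)
S_s = 0.006×6.7/(1+0.62)×log₁₀(78/4.8)
    = 0.02481 × 1.211 = 0.03005 m

S_s ≈ 30 mm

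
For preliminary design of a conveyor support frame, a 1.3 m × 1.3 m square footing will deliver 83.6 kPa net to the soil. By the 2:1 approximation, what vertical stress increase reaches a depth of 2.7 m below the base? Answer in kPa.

Δσ_z ≈ 8.83 kPa

By the 2:1 method the load spreads at 1 horizontal : 2 vertical, so at depth z the loaded area has grown by z in each plan dimension:
Δσ = qBL/((B+z)(L+z)) = 83.6×1.3×1.3/((1.3+2.7)(1.3+2.7)) = 8.8302 kPa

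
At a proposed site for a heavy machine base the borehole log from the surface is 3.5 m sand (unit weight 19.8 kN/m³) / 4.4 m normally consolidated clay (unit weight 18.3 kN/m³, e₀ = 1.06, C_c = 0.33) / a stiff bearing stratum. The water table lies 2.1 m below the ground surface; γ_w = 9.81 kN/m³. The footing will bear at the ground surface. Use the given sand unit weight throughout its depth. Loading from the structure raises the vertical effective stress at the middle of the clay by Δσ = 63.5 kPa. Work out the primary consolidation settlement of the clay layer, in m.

Mid-depth of clay below the ground surface: z = 3.5 + 4.4/2 = 5.7 m.
Total vertical stress at mid-clay: σ_v = 19.8×3.5 + 18.3×2.2 = 109.56 kPa.
Pore pressure: u = 9.81×(5.7 − 2.1) = 35.316 kPa.
Initial effective stress: σ'_0 = σ_v − u = 109.56 − 35.316 = 74.244 kPa.
Final effective stress: σ'_f = σ'_0 + Δσ = 74.244 + 63.5 = 137.74 kPa.
Normally consolidated clay, so the full stress increment lies on the virgin compression line:
S_c = C_c·H/(1+e₀)·log₁₀(σ'_f/σ'_0) = 0.33×4.4/(1+1.06)×log₁₀(137.74/74.244)
    = 0.70485 × 0.2684 = 0.1892 m

S_c ≈ 0.189 m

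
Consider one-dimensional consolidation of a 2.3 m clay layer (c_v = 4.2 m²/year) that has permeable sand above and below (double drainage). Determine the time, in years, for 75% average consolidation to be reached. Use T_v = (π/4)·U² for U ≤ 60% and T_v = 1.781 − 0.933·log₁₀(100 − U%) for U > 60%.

t ≈ 0.15 years

Drainage path length: H_d = H/2 = 1.15 m (double drainage).
U > 60%: T_v = 1.781 − 0.933·log₁₀(100 − 75) = 0.47672.
t = T_v·H_d²/c_v = 0.47672×1.15²/4.2 = 0.1501 years.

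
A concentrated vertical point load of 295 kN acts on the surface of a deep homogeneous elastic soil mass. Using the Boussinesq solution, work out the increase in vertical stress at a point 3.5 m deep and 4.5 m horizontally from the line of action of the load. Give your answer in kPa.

Δσ_z ≈ 1 kPa

Boussinesq vertical stress below a point load on an elastic half-space:
Δσ_z = 3P/(2πz²) · [1 + (r/z)²]^(−5/2)
r/z = 4.5/3.5 = 1.2857; [1+(r/z)²]^(−5/2) = 0.087223.
Δσ_z = 3×295/(2π×3.5²) × 0.087223 = 11.498 × 0.087223 = 1.003 kPa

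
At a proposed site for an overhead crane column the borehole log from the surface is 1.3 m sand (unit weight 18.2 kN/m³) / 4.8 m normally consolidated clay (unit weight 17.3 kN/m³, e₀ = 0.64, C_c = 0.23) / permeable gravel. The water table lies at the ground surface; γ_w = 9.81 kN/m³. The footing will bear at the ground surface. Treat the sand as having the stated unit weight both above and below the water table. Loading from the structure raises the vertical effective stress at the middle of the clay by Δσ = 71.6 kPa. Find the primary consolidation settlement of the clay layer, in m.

S_c ≈ 0.364 m

Mid-depth of clay below the ground surface: z = 1.3 + 4.8/2 = 3.7 m.
Total vertical stress at mid-clay: σ_v = 18.2×1.3 + 17.3×2.4 = 65.18 kPa.
Pore pressure: u = 9.81×(3.7 − 0) = 36.297 kPa.
Initial effective stress: σ'_0 = σ_v − u = 65.18 − 36.297 = 28.883 kPa.
Final effective stress: σ'_f = σ'_0 + Δσ = 28.883 + 71.6 = 100.48 kPa.
Normally consolidated clay, so the full stress increment lies on the virgin compression line:
S_c = C_c·H/(1+e₀)·log₁₀(σ'_f/σ'_0) = 0.23×4.8/(1+0.64)×log₁₀(100.48/28.883)
    = 0.67317 × 0.54144 = 0.3645 m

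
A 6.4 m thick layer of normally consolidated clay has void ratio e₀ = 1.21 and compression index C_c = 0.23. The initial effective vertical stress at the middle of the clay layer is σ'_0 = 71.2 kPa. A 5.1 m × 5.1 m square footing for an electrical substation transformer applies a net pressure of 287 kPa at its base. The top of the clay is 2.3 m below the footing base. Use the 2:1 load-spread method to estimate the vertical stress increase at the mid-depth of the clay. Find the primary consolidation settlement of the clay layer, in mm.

S_c ≈ 191 mm

Mid-depth of clay below the footing base: z = 2.3 + 6.4/2 = 5.5 m.
Stress increase at mid-clay by the 2:1 spreading method:
Δσ = qBL/((B+z)(L+z)) = 287×5.1×5.1/((5.1+5.5)(5.1+5.5)) = 66.437 kPa
Final effective stress: σ'_f = σ'_0 + Δσ = 71.2 + 66.437 = 137.64 kPa.
Normally consolidated clay, so the full stress increment lies on the virgin compression line:
S_c = C_c·H/(1+e₀)·log₁₀(σ'_f/σ'_0) = 0.23×6.4/(1+1.21)×log₁₀(137.64/71.2)
    = 0.66606 × 0.28626 = 0.1907 m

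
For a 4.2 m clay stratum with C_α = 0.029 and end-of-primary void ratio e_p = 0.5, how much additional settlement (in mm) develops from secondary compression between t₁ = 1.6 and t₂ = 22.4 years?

Secondary compression: S_s = C_α·H/(1+e_p)·log₁₀(t₂/t₁)
S_s = 0.029×4.2/(1+0.5)×log₁₀(22.4/1.6)
    = 0.0812 × 1.146 = 0.09307 m

S_s ≈ 93.1 mm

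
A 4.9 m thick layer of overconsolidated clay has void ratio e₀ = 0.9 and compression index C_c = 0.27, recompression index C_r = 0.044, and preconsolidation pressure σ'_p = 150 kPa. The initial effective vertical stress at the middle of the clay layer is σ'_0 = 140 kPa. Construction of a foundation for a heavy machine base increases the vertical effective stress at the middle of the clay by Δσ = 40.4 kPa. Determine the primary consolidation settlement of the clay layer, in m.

S_c ≈ 0.0592 m

Final effective stress: σ'_f = 140 + 40.4 = 180.4 kPa.
σ'_f = 180.4 > σ'_p = 150 kPa, so the stress path crosses the preconsolidation pressure — recompression up to σ'_p, then virgin compression beyond:
S_c = H/(1+e₀)·[C_r·log₁₀(σ'_p/σ'_0) + C_c·log₁₀(σ'_f/σ'_p)]
    = 4.9/1.9 × [0.044×log₁₀(150/140) + 0.27×log₁₀(180.4/150)]
    = 2.5789 × [0.0013184 + 0.021639] = 0.0592 m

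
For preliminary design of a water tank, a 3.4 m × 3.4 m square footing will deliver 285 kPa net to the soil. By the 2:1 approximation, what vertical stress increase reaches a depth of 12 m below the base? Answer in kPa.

By the 2:1 method the load spreads at 1 horizontal : 2 vertical, so at depth z the loaded area has grown by z in each plan dimension:
Δσ = qBL/((B+z)(L+z)) = 285×3.4×3.4/((3.4+12)(3.4+12)) = 13.892 kPa

Δσ_z ≈ 13.9 kPa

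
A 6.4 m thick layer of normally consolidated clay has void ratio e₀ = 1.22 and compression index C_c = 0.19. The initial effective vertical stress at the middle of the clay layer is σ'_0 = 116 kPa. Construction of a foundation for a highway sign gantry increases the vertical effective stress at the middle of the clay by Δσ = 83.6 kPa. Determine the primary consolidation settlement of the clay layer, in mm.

Final effective stress: σ'_f = σ'_0 + Δσ = 116 + 83.6 = 199.6 kPa.
Normally consolidated clay, so the full stress increment lies on the virgin compression line:
S_c = C_c·H/(1+e₀)·log₁₀(σ'_f/σ'_0) = 0.19×6.4/(1+1.22)×log₁₀(199.6/116)
    = 0.54775 × 0.2357 = 0.1291 m

S_c ≈ 129 mm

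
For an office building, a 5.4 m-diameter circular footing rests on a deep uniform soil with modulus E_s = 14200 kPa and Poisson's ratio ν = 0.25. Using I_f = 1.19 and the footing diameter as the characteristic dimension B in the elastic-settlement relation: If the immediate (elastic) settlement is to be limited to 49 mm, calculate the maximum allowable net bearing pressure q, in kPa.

S_e = q·B·(1−ν²)/E_s · I_f  ⇒  q = S_e·E_s / (B·(1−ν²)·I_f).
q = 0.049 × 14200 / (5.4 × 0.9375 × 1.19) = 115.5 kPa

q ≈ 115 kPa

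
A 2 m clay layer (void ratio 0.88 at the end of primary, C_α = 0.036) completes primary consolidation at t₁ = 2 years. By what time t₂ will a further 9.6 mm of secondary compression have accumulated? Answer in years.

t₂ ≈ 3.56 years

S_s = C_α·H/(1+e_p)·log₁₀(t₂/t₁) ⇒ log₁₀(t₂/t₁) = S_s·(1+e_p)/(C_α·H).
log₁₀(t₂/t₁) = 0.0096 × (1+0.88) / (0.036×2) = 0.2507
t₂ = t₁ × 10^0.2507 = 2 × 1.781 = 3.562 years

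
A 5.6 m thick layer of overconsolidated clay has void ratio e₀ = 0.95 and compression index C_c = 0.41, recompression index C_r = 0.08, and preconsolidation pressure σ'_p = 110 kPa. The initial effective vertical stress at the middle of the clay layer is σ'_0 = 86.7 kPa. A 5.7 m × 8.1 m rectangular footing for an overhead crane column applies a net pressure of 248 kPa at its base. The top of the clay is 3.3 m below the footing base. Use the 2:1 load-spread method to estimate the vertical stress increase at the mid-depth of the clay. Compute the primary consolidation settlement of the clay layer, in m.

S_c ≈ 0.199 m

Mid-depth of clay below the footing base: z = 3.3 + 5.6/2 = 6.1 m.
Stress increase at mid-clay by the 2:1 spreading method:
Δσ = qBL/((B+z)(L+z)) = 248×5.7×8.1/((5.7+6.1)(8.1+6.1)) = 68.335 kPa
Final effective stress: σ'_f = 86.7 + 68.335 = 155.03 kPa.
σ'_f = 155.03 > σ'_p = 110 kPa, so the stress path crosses the preconsolidation pressure — recompression up to σ'_p, then virgin compression beyond:
S_c = H/(1+e₀)·[C_r·log₁₀(σ'_p/σ'_0) + C_c·log₁₀(σ'_f/σ'_p)]
    = 5.6/1.95 × [0.08×log₁₀(110/86.7) + 0.41×log₁₀(155.03/110)]
    = 2.8718 × [0.0082699 + 0.061099] = 0.1992 m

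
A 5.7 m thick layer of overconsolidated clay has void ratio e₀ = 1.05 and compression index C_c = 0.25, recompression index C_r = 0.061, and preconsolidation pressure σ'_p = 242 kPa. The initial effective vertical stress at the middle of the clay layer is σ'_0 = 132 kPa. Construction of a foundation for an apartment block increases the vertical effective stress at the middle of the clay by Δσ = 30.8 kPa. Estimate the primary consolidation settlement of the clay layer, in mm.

Final effective stress: σ'_f = 132 + 30.8 = 162.8 kPa.
σ'_f = 162.8 ≤ σ'_p = 242 kPa, so the clay remains overconsolidated and only the recompression index applies:
S_c = C_r·H/(1+e₀)·log₁₀(σ'_f/σ'_0) = 0.061×5.7/2.05×log₁₀(162.8/132)
    = 0.16961 × 0.09108 = 0.01545 m

S_c ≈ 15.4 mm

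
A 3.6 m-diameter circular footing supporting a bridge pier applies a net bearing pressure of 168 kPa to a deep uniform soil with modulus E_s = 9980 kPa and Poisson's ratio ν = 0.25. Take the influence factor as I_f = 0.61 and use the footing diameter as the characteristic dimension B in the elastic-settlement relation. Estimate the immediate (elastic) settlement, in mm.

S_e ≈ 34.7 mm

Immediate (elastic) settlement: S_e = q·B·(1−ν²)/E_s · I_f.
S_e = 168 × 3.6 × (1 − 0.25²) / 9980 × 0.61
    = 168 × 3.6 × 0.9375 / 9980 × 0.61
    = 0.03466 m = 34.66 mm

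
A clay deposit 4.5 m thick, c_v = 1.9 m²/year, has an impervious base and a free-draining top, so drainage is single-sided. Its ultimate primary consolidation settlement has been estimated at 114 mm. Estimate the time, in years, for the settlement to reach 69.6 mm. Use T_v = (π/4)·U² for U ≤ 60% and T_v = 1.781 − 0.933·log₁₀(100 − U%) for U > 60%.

t ≈ 3.17 years

Drainage path length: H_d = H = 4.5 m (single drainage).
U = S(t)/S_ult = 69.6/114 = 0.6105.
U > 60%: T_v = 1.781 − 0.933·log₁₀(100 − 61.053) = 0.29708.
t = T_v·H_d²/c_v = 0.29708×4.5²/1.9 = 3.166 years.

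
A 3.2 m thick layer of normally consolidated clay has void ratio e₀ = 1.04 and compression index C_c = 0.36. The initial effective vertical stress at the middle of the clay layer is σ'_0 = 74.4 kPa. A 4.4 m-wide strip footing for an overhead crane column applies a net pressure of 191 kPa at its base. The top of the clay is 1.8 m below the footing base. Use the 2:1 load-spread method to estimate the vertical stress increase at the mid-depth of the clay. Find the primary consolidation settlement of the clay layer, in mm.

Mid-depth of clay below the footing base: z = 1.8 + 3.2/2 = 3.4 m.
Stress increase at mid-clay by the 2:1 spreading method:
Δσ = qB/(B+z) = 191×4.4/(4.4+3.4) = 107.74 kPa
Final effective stress: σ'_f = σ'_0 + Δσ = 74.4 + 107.74 = 182.14 kPa.
Normally consolidated clay, so the full stress increment lies on the virgin compression line:
S_c = C_c·H/(1+e₀)·log₁₀(σ'_f/σ'_0) = 0.36×3.2/(1+1.04)×log₁₀(182.14/74.4)
    = 0.56471 × 0.38883 = 0.2196 m

S_c ≈ 220 mm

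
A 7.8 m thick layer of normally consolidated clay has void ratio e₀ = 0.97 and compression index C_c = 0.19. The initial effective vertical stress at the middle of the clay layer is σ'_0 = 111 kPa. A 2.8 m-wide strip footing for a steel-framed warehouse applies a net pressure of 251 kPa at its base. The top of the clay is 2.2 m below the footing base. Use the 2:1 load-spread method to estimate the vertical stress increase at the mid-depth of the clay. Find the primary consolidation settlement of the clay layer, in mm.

Mid-depth of clay below the footing base: z = 2.2 + 7.8/2 = 6.1 m.
Stress increase at mid-clay by the 2:1 spreading method:
Δσ = qB/(B+z) = 251×2.8/(2.8+6.1) = 78.966 kPa
Final effective stress: σ'_f = σ'_0 + Δσ = 111 + 78.966 = 189.97 kPa.
Normally consolidated clay, so the full stress increment lies on the virgin compression line:
S_c = C_c·H/(1+e₀)·log₁₀(σ'_f/σ'_0) = 0.19×7.8/(1+0.97)×log₁₀(189.97/111)
    = 0.75228 × 0.23336 = 0.1756 m

S_c ≈ 176 mm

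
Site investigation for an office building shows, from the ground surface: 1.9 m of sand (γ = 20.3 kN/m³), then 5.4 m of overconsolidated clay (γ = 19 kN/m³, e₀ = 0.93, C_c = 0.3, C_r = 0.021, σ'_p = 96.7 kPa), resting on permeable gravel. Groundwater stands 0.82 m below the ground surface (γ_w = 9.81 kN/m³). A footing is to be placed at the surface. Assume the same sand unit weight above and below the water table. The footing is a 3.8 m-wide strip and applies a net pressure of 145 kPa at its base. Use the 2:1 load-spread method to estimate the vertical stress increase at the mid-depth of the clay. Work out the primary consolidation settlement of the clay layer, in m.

S_c ≈ 0.0892 m

Mid-depth of clay below the ground surface: z = 1.9 + 5.4/2 = 4.6 m.
Total vertical stress at mid-clay: σ_v = 20.3×1.9 + 19×2.7 = 89.87 kPa.
Pore pressure: u = 9.81×(4.6 − 0.82) = 37.082 kPa.
Initial effective stress: σ'_0 = σ_v − u = 89.87 − 37.082 = 52.788 kPa.
Stress increase at mid-clay by the 2:1 spreading method:
Δσ = qB/(B+z) = 145×3.8/(3.8+4.6) = 65.595 kPa
Final effective stress: σ'_f = 52.788 + 65.595 = 118.38 kPa.
σ'_f = 118.38 > σ'_p = 96.7 kPa, so the stress path crosses the preconsolidation pressure — recompression up to σ'_p, then virgin compression beyond:
S_c = H/(1+e₀)·[C_r·log₁₀(σ'_p/σ'_0) + C_c·log₁₀(σ'_f/σ'_p)]
    = 5.4/1.93 × [0.021×log₁₀(96.7/52.788) + 0.3×log₁₀(118.38/96.7)]
    = 2.7979 × [0.0055207 + 0.026356] = 0.08919 m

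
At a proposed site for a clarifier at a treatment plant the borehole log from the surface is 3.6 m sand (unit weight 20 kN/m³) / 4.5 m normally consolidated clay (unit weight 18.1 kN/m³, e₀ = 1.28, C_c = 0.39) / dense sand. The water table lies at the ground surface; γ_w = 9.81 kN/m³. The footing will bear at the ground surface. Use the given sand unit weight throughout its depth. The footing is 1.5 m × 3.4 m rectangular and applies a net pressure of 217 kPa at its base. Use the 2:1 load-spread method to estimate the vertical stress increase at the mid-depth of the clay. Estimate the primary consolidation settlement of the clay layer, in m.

Mid-depth of clay below the ground surface: z = 3.6 + 4.5/2 = 5.85 m.
Total vertical stress at mid-clay: σ_v = 20×3.6 + 18.1×2.25 = 112.72 kPa.
Pore pressure: u = 9.81×(5.85 − 0) = 57.389 kPa.
Initial effective stress: σ'_0 = σ_v − u = 112.72 − 57.389 = 55.331 kPa.
Stress increase at mid-clay by the 2:1 spreading method:
Δσ = qBL/((B+z)(L+z)) = 217×1.5×3.4/((1.5+5.85)(3.4+5.85)) = 16.278 kPa
Final effective stress: σ'_f = σ'_0 + Δσ = 55.331 + 16.278 = 71.609 kPa.
Normally consolidated clay, so the full stress increment lies on the virgin compression line:
S_c = C_c·H/(1+e₀)·log₁₀(σ'_f/σ'_0) = 0.39×4.5/(1+1.28)×log₁₀(71.609/55.331)
    = 0.76974 × 0.112 = 0.08621 m

S_c ≈ 0.0862 m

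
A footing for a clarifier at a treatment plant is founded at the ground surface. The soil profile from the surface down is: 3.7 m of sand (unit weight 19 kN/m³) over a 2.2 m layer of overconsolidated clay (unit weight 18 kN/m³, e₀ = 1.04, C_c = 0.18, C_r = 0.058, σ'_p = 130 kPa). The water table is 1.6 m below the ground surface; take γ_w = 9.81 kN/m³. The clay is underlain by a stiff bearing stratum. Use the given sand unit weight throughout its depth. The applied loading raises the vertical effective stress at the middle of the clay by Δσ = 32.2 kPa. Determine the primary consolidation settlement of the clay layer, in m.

S_c ≈ 0.0119 m

Mid-depth of clay below the ground surface: z = 3.7 + 2.2/2 = 4.8 m.
Total vertical stress at mid-clay: σ_v = 19×3.7 + 18×1.1 = 90.1 kPa.
Pore pressure: u = 9.81×(4.8 − 1.6) = 31.392 kPa.
Initial effective stress: σ'_0 = σ_v − u = 90.1 − 31.392 = 58.708 kPa.
Final effective stress: σ'_f = 58.708 + 32.2 = 90.908 kPa.
σ'_f = 90.908 ≤ σ'_p = 130 kPa, so the clay remains overconsolidated and only the recompression index applies:
S_c = C_r·H/(1+e₀)·log₁₀(σ'_f/σ'_0) = 0.058×2.2/2.04×log₁₀(90.908/58.708)
    = 0.062547 × 0.1899 = 0.01188 m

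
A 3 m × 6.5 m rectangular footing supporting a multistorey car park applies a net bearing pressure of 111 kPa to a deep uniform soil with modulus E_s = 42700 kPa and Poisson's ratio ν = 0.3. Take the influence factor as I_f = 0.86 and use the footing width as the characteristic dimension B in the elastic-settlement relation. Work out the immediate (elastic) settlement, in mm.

Immediate (elastic) settlement: S_e = q·B·(1−ν²)/E_s · I_f.
S_e = 111 × 3 × (1 − 0.3²) / 42700 × 0.86
    = 111 × 3 × 0.91 / 42700 × 0.86
    = 0.006103 m = 6.103 mm

S_e ≈ 6.1 mm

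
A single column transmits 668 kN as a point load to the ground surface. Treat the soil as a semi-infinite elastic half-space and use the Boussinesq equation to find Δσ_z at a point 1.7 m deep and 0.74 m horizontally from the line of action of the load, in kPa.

Boussinesq vertical stress below a point load on an elastic half-space:
Δσ_z = 3P/(2πz²) · [1 + (r/z)²]^(−5/2)
r/z = 0.74/1.7 = 0.43529; [1+(r/z)²]^(−5/2) = 0.64805.
Δσ_z = 3×668/(2π×1.7²) × 0.64805 = 110.36 × 0.64805 = 71.52 kPa

Δσ_z ≈ 71.5 kPa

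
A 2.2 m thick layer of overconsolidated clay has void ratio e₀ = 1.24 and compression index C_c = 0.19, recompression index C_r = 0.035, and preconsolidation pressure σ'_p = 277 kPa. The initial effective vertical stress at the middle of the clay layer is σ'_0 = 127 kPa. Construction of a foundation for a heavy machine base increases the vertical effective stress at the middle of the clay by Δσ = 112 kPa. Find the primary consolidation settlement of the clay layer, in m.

S_c ≈ 0.00944 m

Final effective stress: σ'_f = 127 + 112 = 239 kPa.
σ'_f = 239 ≤ σ'_p = 277 kPa, so the clay remains overconsolidated and only the recompression index applies:
S_c = C_r·H/(1+e₀)·log₁₀(σ'_f/σ'_0) = 0.035×2.2/2.24×log₁₀(239/127)
    = 0.034375 × 0.27459 = 0.009439 m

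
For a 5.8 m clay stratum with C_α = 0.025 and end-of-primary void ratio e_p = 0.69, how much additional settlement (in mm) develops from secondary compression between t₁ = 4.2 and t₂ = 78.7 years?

Secondary compression: S_s = C_α·H/(1+e_p)·log₁₀(t₂/t₁)
S_s = 0.025×5.8/(1+0.69)×log₁₀(78.7/4.2)
    = 0.0858 × 1.273 = 0.1092 m

S_s ≈ 109 mm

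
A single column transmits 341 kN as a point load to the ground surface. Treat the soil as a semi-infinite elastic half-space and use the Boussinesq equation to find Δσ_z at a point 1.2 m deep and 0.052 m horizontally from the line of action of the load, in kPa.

Boussinesq vertical stress below a point load on an elastic half-space:
Δσ_z = 3P/(2πz²) · [1 + (r/z)²]^(−5/2)
r/z = 0.052/1.2 = 0.043333; [1+(r/z)²]^(−5/2) = 0.99532.
Δσ_z = 3×341/(2π×1.2²) × 0.99532 = 113.07 × 0.99532 = 112.5 kPa

Δσ_z ≈ 113 kPa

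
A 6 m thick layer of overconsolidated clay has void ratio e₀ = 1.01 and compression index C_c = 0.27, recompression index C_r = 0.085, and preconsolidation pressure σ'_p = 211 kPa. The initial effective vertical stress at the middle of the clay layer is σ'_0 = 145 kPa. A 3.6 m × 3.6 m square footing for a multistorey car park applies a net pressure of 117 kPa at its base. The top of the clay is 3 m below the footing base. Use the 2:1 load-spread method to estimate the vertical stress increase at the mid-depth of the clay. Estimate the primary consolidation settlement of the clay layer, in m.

S_c ≈ 0.0118 m

Mid-depth of clay below the footing base: z = 3 + 6/2 = 6 m.
Stress increase at mid-clay by the 2:1 spreading method:
Δσ = qBL/((B+z)(L+z)) = 117×3.6×3.6/((3.6+6)(3.6+6)) = 16.453 kPa
Final effective stress: σ'_f = 145 + 16.453 = 161.45 kPa.
σ'_f = 161.45 ≤ σ'_p = 211 kPa, so the clay remains overconsolidated and only the recompression index applies:
S_c = C_r·H/(1+e₀)·log₁₀(σ'_f/σ'_0) = 0.085×6/2.01×log₁₀(161.45/145)
    = 0.25373 × 0.04667 = 0.01184 m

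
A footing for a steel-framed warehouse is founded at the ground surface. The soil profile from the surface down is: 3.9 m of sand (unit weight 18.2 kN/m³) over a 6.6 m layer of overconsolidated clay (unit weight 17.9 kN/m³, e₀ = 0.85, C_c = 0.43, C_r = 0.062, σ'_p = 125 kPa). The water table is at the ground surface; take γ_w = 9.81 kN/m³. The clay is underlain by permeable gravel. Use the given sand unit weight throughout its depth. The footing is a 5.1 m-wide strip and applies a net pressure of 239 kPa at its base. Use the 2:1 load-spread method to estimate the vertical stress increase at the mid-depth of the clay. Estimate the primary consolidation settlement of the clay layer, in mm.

Mid-depth of clay below the ground surface: z = 3.9 + 6.6/2 = 7.2 m.
Total vertical stress at mid-clay: σ_v = 18.2×3.9 + 17.9×3.3 = 130.05 kPa.
Pore pressure: u = 9.81×(7.2 − 0) = 70.632 kPa.
Initial effective stress: σ'_0 = σ_v − u = 130.05 − 70.632 = 59.418 kPa.
Stress increase at mid-clay by the 2:1 spreading method:
Δσ = qB/(B+z) = 239×5.1/(5.1+7.2) = 99.098 kPa
Final effective stress: σ'_f = 59.418 + 99.098 = 158.52 kPa.
σ'_f = 158.52 > σ'_p = 125 kPa, so the stress path crosses the preconsolidation pressure — recompression up to σ'_p, then virgin compression beyond:
S_c = H/(1+e₀)·[C_r·log₁₀(σ'_p/σ'_0) + C_c·log₁₀(σ'_f/σ'_p)]
    = 6.6/1.85 × [0.062×log₁₀(125/59.418) + 0.43×log₁₀(158.52/125)]
    = 3.5676 × [0.020026 + 0.044365] = 0.2297 m

S_c ≈ 230 mm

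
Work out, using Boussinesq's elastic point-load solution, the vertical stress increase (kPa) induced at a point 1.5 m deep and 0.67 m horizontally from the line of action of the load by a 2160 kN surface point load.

Δσ_z ≈ 291 kPa

Boussinesq vertical stress below a point load on an elastic half-space:
Δσ_z = 3P/(2πz²) · [1 + (r/z)²]^(−5/2)
r/z = 0.67/1.5 = 0.44667; [1+(r/z)²]^(−5/2) = 0.63458.
Δσ_z = 3×2160/(2π×1.5²) × 0.63458 = 458.37 × 0.63458 = 290.9 kPa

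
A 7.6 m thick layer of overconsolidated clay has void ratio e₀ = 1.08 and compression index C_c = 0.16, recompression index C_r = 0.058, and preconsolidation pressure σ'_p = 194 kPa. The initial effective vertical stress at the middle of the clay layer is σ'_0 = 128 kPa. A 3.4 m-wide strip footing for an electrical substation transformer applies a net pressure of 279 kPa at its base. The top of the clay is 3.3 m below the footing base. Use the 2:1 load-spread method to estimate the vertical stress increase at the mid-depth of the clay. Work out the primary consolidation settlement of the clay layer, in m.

Mid-depth of clay below the footing base: z = 3.3 + 7.6/2 = 7.1 m.
Stress increase at mid-clay by the 2:1 spreading method:
Δσ = qB/(B+z) = 279×3.4/(3.4+7.1) = 90.343 kPa
Final effective stress: σ'_f = 128 + 90.343 = 218.34 kPa.
σ'_f = 218.34 > σ'_p = 194 kPa, so the stress path crosses the preconsolidation pressure — recompression up to σ'_p, then virgin compression beyond:
S_c = H/(1+e₀)·[C_r·log₁₀(σ'_p/σ'_0) + C_c·log₁₀(σ'_f/σ'_p)]
    = 7.6/2.08 × [0.058×log₁₀(194/128) + 0.16×log₁₀(218.34/194)]
    = 3.6538 × [0.010474 + 0.0082131] = 0.06828 m

S_c ≈ 0.0683 m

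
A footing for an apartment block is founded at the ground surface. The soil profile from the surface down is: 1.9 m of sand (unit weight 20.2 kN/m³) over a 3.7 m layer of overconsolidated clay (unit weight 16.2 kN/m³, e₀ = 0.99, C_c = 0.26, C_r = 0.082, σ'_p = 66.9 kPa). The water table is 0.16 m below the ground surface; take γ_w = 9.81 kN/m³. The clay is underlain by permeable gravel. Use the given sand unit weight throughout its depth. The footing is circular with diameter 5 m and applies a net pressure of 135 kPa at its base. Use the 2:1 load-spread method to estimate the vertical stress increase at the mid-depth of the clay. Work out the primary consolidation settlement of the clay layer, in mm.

S_c ≈ 76.6 mm

Mid-depth of clay below the ground surface: z = 1.9 + 3.7/2 = 3.75 m.
Total vertical stress at mid-clay: σ_v = 20.2×1.9 + 16.2×1.85 = 68.35 kPa.
Pore pressure: u = 9.81×(3.75 − 0.16) = 35.218 kPa.
Initial effective stress: σ'_0 = σ_v − u = 68.35 − 35.218 = 33.132 kPa.
Stress increase at mid-clay by the 2:1 spreading method:
Δσ ≈ qD²/(D+z)² = 135×5²/(5+3.75)² = 44.082 kPa
Final effective stress: σ'_f = 33.132 + 44.082 = 77.214 kPa.
σ'_f = 77.214 > σ'_p = 66.9 kPa, so the stress path crosses the preconsolidation pressure — recompression up to σ'_p, then virgin compression beyond:
S_c = H/(1+e₀)·[C_r·log₁₀(σ'_p/σ'_0) + C_c·log₁₀(σ'_f/σ'_p)]
    = 3.7/1.99 × [0.082×log₁₀(66.9/33.132) + 0.26×log₁₀(77.214/66.9)]
    = 1.8593 × [0.025025 + 0.01619] = 0.07663 m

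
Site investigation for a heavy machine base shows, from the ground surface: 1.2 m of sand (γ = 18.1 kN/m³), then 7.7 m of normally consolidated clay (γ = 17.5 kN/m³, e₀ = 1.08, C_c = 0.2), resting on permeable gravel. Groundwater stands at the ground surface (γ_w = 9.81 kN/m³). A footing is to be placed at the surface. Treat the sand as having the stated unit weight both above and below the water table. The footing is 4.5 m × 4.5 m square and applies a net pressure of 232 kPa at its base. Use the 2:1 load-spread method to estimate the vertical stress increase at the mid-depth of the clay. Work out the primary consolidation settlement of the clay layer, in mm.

S_c ≈ 268 mm

Mid-depth of clay below the ground surface: z = 1.2 + 7.7/2 = 5.05 m.
Total vertical stress at mid-clay: σ_v = 18.1×1.2 + 17.5×3.85 = 89.095 kPa.
Pore pressure: u = 9.81×(5.05 − 0) = 49.541 kPa.
Initial effective stress: σ'_0 = σ_v − u = 89.095 − 49.541 = 39.554 kPa.
Stress increase at mid-clay by the 2:1 spreading method:
Δσ = qBL/((B+z)(L+z)) = 232×4.5×4.5/((4.5+5.05)(4.5+5.05)) = 51.512 kPa
Final effective stress: σ'_f = σ'_0 + Δσ = 39.554 + 51.512 = 91.066 kPa.
Normally consolidated clay, so the full stress increment lies on the virgin compression line:
S_c = C_c·H/(1+e₀)·log₁₀(σ'_f/σ'_0) = 0.2×7.7/(1+1.08)×log₁₀(91.066/39.554)
    = 0.74038 × 0.36217 = 0.2681 m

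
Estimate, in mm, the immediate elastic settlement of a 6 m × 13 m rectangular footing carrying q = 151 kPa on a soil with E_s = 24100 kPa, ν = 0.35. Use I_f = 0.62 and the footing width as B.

S_e ≈ 20.5 mm

Immediate (elastic) settlement: S_e = q·B·(1−ν²)/E_s · I_f.
S_e = 151 × 6 × (1 − 0.35²) / 24100 × 0.62
    = 151 × 6 × 0.8775 / 24100 × 0.62
    = 0.02045 m = 20.45 mm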